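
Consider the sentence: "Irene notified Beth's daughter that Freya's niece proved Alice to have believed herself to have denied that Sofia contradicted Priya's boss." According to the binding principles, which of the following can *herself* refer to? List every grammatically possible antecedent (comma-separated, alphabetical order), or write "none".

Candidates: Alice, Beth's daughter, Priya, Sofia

Alice

*herself* is a reflexive; Principle A requires it to be bound within its binding domain — the clause headed by 'believed'.
— Alice: subject of the clause headed by 'believed'; c-commands the reflexive within its binding domain — allowed (Principle A).
— Beth's daughter: object of the matrix clause; c-commands the reflexive but lies outside its binding domain — cannot bind it (Principle A).
— Priya: possessor inside the object DP of the clause headed by 'contradicted'; does not c-command the reflexive — cannot bind it (Principle A).
— Sofia: subject of the clause headed by 'contradicted'; does not c-command the reflexive — cannot bind it (Principle A).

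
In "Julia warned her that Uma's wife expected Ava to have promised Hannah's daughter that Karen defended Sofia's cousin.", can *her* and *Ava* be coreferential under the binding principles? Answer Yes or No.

*Ava* is an R-expression; Principle C requires it to be free (not bound by any c-commanding expression).
— her: object of the matrix clause; the pronoun c-commands the R-expression — coreference blocked (Principle C).

No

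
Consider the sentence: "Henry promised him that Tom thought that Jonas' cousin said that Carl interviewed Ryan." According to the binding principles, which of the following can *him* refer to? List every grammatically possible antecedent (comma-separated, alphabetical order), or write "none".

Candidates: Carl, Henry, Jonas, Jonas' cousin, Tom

none

*him* is a pronoun; Principle B requires it to be free in its binding domain — the matrix clause.
— Carl: subject of the clause headed by 'interviewed'; is c-commanded by the pronoun; coreference would bind this R-expression — blocked (Principle C).
— Henry: subject of the matrix clause; c-commands the pronoun within its binding domain — blocked (Principle B).
— Jonas: possessor inside the subject DP of the clause headed by 'said'; is c-commanded by the pronoun; coreference would bind this R-expression — blocked (Principle C).
— Jonas' cousin: subject of the clause headed by 'said'; is c-commanded by the pronoun; coreference would bind this R-expression — blocked (Principle C).
— Tom: subject of the clause headed by 'thought'; is c-commanded by the pronoun; coreference would bind this R-expression — blocked (Principle C).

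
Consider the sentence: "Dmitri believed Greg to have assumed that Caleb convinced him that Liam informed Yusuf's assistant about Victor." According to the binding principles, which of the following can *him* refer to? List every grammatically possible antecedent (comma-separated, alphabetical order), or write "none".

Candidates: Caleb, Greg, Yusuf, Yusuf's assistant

Greg

*him* is a pronoun; Principle B requires it to be free in its binding domain — the clause headed by 'convinced'.
— Caleb: subject of the clause headed by 'convinced'; c-commands the pronoun within its binding domain — blocked (Principle B).
— Greg: subject of the clause headed by 'assumed'; c-commands the pronoun but lies outside its binding domain — allowed.
— Yusuf: possessor inside the object DP of the clause headed by 'informed'; is c-commanded by the pronoun; coreference would bind this R-expression — blocked (Principle C).
— Yusuf's assistant: object of the clause headed by 'informed'; is c-commanded by the pronoun; coreference would bind this R-expression — blocked (Principle C).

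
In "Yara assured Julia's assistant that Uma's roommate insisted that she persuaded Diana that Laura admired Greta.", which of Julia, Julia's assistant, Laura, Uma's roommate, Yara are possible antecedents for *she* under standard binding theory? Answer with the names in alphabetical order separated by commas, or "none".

*she* is a pronoun; Principle B requires it to be free in its binding domain — the clause headed by 'persuaded'.
— Julia: possessor inside the object DP of the matrix clause; does not c-command the pronoun — Principle B does not apply; allowed.
— Julia's assistant: object of the matrix clause; c-commands the pronoun but lies outside its binding domain — allowed.
— Laura: subject of the clause headed by 'admired'; is c-commanded by the pronoun; coreference would bind this R-expression — blocked (Principle C).
— Uma's roommate: subject of the clause headed by 'insisted'; c-commands the pronoun but lies outside its binding domain — allowed.
— Yara: subject of the matrix clause; c-commands the pronoun but lies outside its binding domain — allowed.

Julia, Julia's assistant, Uma's roommate, Yara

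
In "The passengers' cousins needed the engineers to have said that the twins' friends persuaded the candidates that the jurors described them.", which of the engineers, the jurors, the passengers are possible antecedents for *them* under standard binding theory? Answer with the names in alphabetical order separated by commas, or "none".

the engineers, the passengers

*them* is a pronoun; Principle B requires it to be free in its binding domain — the clause headed by 'described'.
— the engineers: subject of the clause headed by 'said'; c-commands the pronoun but lies outside its binding domain — allowed.
— the jurors: subject of the clause headed by 'described'; c-commands the pronoun within its binding domain — blocked (Principle B).
— the passengers: possessor inside the subject DP of the matrix clause; does not c-command the pronoun — Principle B does not apply; allowed.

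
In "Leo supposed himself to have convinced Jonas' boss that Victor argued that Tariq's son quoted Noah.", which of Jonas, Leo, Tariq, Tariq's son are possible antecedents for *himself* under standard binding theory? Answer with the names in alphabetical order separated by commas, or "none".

*himself* is a reflexive; Principle A requires it to be bound within its binding domain — the matrix clause.
— Jonas: possessor inside the object DP of the clause headed by 'convinced'; does not c-command the reflexive — cannot bind it (Principle A).
— Leo: subject of the matrix clause; c-commands the reflexive within its binding domain — allowed (Principle A).
— Tariq: possessor inside the subject DP of the clause headed by 'quoted'; does not c-command the reflexive — cannot bind it (Principle A).
— Tariq's son: subject of the clause headed by 'quoted'; does not c-command the reflexive — cannot bind it (Principle A).

Leo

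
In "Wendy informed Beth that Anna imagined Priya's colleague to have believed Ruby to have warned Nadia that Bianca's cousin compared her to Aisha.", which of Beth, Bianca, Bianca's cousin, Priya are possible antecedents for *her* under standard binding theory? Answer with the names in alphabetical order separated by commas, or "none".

*her* is a pronoun; Principle B requires it to be free in its binding domain — the clause headed by 'compared'.
— Beth: object of the matrix clause; c-commands the pronoun but lies outside its binding domain — allowed.
— Bianca: possessor inside the subject DP of the clause headed by 'compared'; does not c-command the pronoun — Principle B does not apply; allowed.
— Bianca's cousin: subject of the clause headed by 'compared'; c-commands the pronoun within its binding domain — blocked (Principle B).
— Priya: possessor inside the subject DP of the clause headed by 'believed'; does not c-command the pronoun — Principle B does not apply; allowed.

Beth, Bianca, Priya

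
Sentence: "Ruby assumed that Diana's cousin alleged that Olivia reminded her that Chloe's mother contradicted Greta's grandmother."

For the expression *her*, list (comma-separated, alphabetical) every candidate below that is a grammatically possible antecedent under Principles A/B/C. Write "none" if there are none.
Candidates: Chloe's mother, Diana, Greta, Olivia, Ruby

Diana, Ruby

*her* is a pronoun; Principle B requires it to be free in its binding domain — the clause headed by 'reminded'.
— Chloe's mother: subject of the clause headed by 'contradicted'; is c-commanded by the pronoun; coreference would bind this R-expression — blocked (Principle C).
— Diana: possessor inside the subject DP of the clause headed by 'alleged'; does not c-command the pronoun — Principle B does not apply; allowed.
— Greta: possessor inside the object DP of the clause headed by 'contradicted'; is c-commanded by the pronoun; coreference would bind this R-expression — blocked (Principle C).
— Olivia: subject of the clause headed by 'reminded'; c-commands the pronoun within its binding domain — blocked (Principle B).
— Ruby: subject of the matrix clause; c-commands the pronoun but lies outside its binding domain — allowed.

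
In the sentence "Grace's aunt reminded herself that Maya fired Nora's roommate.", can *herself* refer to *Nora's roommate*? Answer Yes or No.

*herself* is a reflexive; Principle A requires it to be bound within its binding domain — the matrix clause.
— Nora's roommate: object of the clause headed by 'fired'; does not c-command the reflexive — cannot bind it (Principle A).

No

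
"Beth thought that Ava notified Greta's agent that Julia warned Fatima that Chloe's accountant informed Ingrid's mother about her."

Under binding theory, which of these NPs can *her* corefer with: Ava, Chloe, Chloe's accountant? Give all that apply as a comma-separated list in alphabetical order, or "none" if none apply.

*her* is a pronoun; Principle B requires it to be free in its binding domain — the clause headed by 'informed'.
— Ava: subject of the clause headed by 'notified'; c-commands the pronoun but lies outside its binding domain — allowed.
— Chloe: possessor inside the subject DP of the clause headed by 'informed'; does not c-command the pronoun — Principle B does not apply; allowed.
— Chloe's accountant: subject of the clause headed by 'informed'; c-commands the pronoun within its binding domain — blocked (Principle B).

Ava, Chloe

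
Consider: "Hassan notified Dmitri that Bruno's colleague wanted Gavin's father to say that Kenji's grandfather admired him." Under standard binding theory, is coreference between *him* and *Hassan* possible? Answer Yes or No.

Yes

*Hassan* is an R-expression; Principle C requires it to be free (not bound by any c-commanding expression).
— him: object of the clause headed by 'admired'; the pronoun does not c-command the R-expression — coreference allowed.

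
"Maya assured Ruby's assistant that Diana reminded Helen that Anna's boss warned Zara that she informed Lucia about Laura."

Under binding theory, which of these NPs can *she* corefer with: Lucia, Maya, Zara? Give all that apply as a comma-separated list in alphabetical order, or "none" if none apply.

*she* is a pronoun; Principle B requires it to be free in its binding domain — the clause headed by 'informed'.
— Lucia: object of the clause headed by 'informed'; is c-commanded by the pronoun; coreference would bind this R-expression — blocked (Principle C).
— Maya: subject of the matrix clause; c-commands the pronoun but lies outside its binding domain — allowed.
— Zara: object of the clause headed by 'warned'; c-commands the pronoun but lies outside its binding domain — allowed.

Maya, Zara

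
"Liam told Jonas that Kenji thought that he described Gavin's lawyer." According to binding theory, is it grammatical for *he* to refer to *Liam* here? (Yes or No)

*Liam* is an R-expression; Principle C requires it to be free (not bound by any c-commanding expression).
— he: subject of the clause headed by 'described'; the pronoun does not c-command the R-expression — coreference allowed.

Yes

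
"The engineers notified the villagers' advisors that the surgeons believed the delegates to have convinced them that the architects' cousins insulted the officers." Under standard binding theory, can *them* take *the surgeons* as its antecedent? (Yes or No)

Yes

*them* is a pronoun; Principle B requires it to be free in its binding domain — the clause headed by 'convinced'.
— the surgeons: subject of the clause headed by 'believed'; c-commands the pronoun but lies outside its binding domain — allowed.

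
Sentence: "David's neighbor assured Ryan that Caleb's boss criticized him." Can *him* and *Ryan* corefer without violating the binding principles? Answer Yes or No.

Yes

*Ryan* is an R-expression; Principle C requires it to be free (not bound by any c-commanding expression).
— him: object of the clause headed by 'criticized'; the pronoun does not c-command the R-expression — coreference allowed.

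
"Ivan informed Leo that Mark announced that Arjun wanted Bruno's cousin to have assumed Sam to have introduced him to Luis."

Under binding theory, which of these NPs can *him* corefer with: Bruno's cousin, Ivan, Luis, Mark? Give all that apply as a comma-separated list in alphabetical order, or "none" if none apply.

*him* is a pronoun; Principle B requires it to be free in its binding domain — the clause headed by 'introduced'.
— Bruno's cousin: subject of the clause headed by 'assumed'; c-commands the pronoun but lies outside its binding domain — allowed.
— Ivan: subject of the matrix clause; c-commands the pronoun but lies outside its binding domain — allowed.
— Luis: second object of the clause headed by 'introduced'; is c-commanded by the pronoun; coreference would bind this R-expression — blocked (Principle C).
— Mark: subject of the clause headed by 'announced'; c-commands the pronoun but lies outside its binding domain — allowed.

Bruno's cousin, Ivan, Mark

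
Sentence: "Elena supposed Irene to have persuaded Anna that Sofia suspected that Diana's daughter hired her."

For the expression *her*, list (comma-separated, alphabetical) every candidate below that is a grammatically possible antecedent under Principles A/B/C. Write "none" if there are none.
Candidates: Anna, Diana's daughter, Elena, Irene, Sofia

*her* is a pronoun; Principle B requires it to be free in its binding domain — the clause headed by 'hired'.
— Anna: object of the clause headed by 'persuaded'; c-commands the pronoun but lies outside its binding domain — allowed.
— Diana's daughter: subject of the clause headed by 'hired'; c-commands the pronoun within its binding domain — blocked (Principle B).
— Elena: subject of the matrix clause; c-commands the pronoun but lies outside its binding domain — allowed.
— Irene: subject of the clause headed by 'persuaded'; c-commands the pronoun but lies outside its binding domain — allowed.
— Sofia: subject of the clause headed by 'suspected'; c-commands the pronoun but lies outside its binding domain — allowed.

Anna, Elena, Irene, Sofia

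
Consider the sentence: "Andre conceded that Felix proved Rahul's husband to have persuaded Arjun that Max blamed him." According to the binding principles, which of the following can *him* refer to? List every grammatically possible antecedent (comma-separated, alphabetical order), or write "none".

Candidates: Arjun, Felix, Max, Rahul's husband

*him* is a pronoun; Principle B requires it to be free in its binding domain — the clause headed by 'blamed'.
— Arjun: object of the clause headed by 'persuaded'; c-commands the pronoun but lies outside its binding domain — allowed.
— Felix: subject of the clause headed by 'proved'; c-commands the pronoun but lies outside its binding domain — allowed.
— Max: subject of the clause headed by 'blamed'; c-commands the pronoun within its binding domain — blocked (Principle B).
— Rahul's husband: subject of the clause headed by 'persuaded'; c-commands the pronoun but lies outside its binding domain — allowed.

Arjun, Felix, Rahul's husband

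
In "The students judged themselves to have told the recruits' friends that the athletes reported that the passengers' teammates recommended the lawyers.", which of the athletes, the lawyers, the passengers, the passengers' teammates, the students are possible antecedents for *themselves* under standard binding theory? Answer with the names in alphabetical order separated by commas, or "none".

*themselves* is a reflexive; Principle A requires it to be bound within its binding domain — the matrix clause.
— the athletes: subject of the clause headed by 'reported'; does not c-command the reflexive — cannot bind it (Principle A).
— the lawyers: object of the clause headed by 'recommended'; does not c-command the reflexive — cannot bind it (Principle A).
— the passengers: possessor inside the subject DP of the clause headed by 'recommended'; does not c-command the reflexive — cannot bind it (Principle A).
— the passengers' teammates: subject of the clause headed by 'recommended'; does not c-command the reflexive — cannot bind it (Principle A).
— the students: subject of the matrix clause; c-commands the reflexive within its binding domain — allowed (Principle A).

the students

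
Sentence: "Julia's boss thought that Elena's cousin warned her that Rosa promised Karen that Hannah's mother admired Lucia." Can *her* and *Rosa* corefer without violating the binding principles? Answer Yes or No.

No

*Rosa* is an R-expression; Principle C requires it to be free (not bound by any c-commanding expression).
— her: object of the clause headed by 'warned'; the pronoun c-commands the R-expression — coreference blocked (Principle C).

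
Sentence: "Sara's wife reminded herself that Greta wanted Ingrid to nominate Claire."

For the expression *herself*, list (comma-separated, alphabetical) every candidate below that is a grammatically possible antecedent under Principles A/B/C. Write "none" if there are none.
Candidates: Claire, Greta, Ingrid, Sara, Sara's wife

Sara's wife

*herself* is a reflexive; Principle A requires it to be bound within its binding domain — the matrix clause.
— Claire: object of the clause headed by 'nominate'; does not c-command the reflexive — cannot bind it (Principle A).
— Greta: subject of the clause headed by 'wanted'; does not c-command the reflexive — cannot bind it (Principle A).
— Ingrid: subject of the clause headed by 'nominate'; does not c-command the reflexive — cannot bind it (Principle A).
— Sara: possessor inside the subject DP of the matrix clause; does not c-command the reflexive — cannot bind it (Principle A).
— Sara's wife: subject of the matrix clause; c-commands the reflexive within its binding domain — allowed (Principle A).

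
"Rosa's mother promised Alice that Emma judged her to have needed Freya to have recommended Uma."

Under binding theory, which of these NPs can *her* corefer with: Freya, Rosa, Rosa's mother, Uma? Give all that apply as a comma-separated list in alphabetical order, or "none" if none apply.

Rosa, Rosa's mother

*her* is a pronoun; Principle B requires it to be free in its binding domain — the clause headed by 'judged'.
— Freya: subject of the clause headed by 'recommended'; is c-commanded by the pronoun; coreference would bind this R-expression — blocked (Principle C).
— Rosa: possessor inside the subject DP of the matrix clause; does not c-command the pronoun — Principle B does not apply; allowed.
— Rosa's mother: subject of the matrix clause; c-commands the pronoun but lies outside its binding domain — allowed.
— Uma: object of the clause headed by 'recommended'; is c-commanded by the pronoun; coreference would bind this R-expression — blocked (Principle C).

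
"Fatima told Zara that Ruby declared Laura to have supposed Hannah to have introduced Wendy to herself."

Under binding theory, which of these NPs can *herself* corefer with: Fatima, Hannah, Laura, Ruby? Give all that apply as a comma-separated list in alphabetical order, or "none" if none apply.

Hannah

*herself* is a reflexive; Principle A requires it to be bound within its binding domain — the clause headed by 'introduced'.
— Fatima: subject of the matrix clause; c-commands the reflexive but lies outside its binding domain — cannot bind it (Principle A).
— Hannah: subject of the clause headed by 'introduced'; c-commands the reflexive within its binding domain — allowed (Principle A).
— Laura: subject of the clause headed by 'supposed'; c-commands the reflexive but lies outside its binding domain — cannot bind it (Principle A).
— Ruby: subject of the clause headed by 'declared'; c-commands the reflexive but lies outside its binding domain — cannot bind it (Principle A).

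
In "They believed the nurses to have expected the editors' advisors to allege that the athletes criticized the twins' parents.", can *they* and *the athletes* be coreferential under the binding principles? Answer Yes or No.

*the athletes* is an R-expression; Principle C requires it to be free (not bound by any c-commanding expression).
— they: subject of the matrix clause; the pronoun c-commands the R-expression — coreference blocked (Principle C).

No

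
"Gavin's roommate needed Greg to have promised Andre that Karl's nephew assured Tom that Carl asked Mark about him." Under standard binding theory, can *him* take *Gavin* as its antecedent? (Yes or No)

Yes

*him* is a pronoun; Principle B requires it to be free in its binding domain — the clause headed by 'asked'.
— Gavin: possessor inside the subject DP of the matrix clause; does not c-command the pronoun — Principle B does not apply; allowed.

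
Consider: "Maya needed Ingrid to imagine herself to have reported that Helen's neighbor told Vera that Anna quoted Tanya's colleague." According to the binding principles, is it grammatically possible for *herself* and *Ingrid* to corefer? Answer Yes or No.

Yes

*herself* is a reflexive; Principle A requires it to be bound within its binding domain — the clause headed by 'imagine'.
— Ingrid: subject of the clause headed by 'imagine'; c-commands the reflexive within its binding domain — allowed (Principle A).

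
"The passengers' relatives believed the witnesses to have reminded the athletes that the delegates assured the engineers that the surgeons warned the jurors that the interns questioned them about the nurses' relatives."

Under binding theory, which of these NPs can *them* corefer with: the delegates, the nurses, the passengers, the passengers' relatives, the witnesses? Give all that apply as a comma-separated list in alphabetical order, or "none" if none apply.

the delegates, the passengers, the passengers' relatives, the witnesses

*them* is a pronoun; Principle B requires it to be free in its binding domain — the clause headed by 'questioned'.
— the delegates: subject of the clause headed by 'assured'; c-commands the pronoun but lies outside its binding domain — allowed.
— the nurses: possessor inside the second object DP of the clause headed by 'questioned'; is c-commanded by the pronoun; coreference would bind this R-expression — blocked (Principle C).
— the passengers: possessor inside the subject DP of the matrix clause; does not c-command the pronoun — Principle B does not apply; allowed.
— the passengers' relatives: subject of the matrix clause; c-commands the pronoun but lies outside its binding domain — allowed.
— the witnesses: subject of the clause headed by 'reminded'; c-commands the pronoun but lies outside its binding domain — allowed.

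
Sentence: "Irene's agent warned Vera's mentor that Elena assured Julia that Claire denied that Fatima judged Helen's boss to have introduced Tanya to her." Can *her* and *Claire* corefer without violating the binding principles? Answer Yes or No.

*Claire* is an R-expression; Principle C requires it to be free (not bound by any c-commanding expression).
— her: second object of the clause headed by 'introduced'; the pronoun does not c-command the R-expression — coreference allowed.

Yes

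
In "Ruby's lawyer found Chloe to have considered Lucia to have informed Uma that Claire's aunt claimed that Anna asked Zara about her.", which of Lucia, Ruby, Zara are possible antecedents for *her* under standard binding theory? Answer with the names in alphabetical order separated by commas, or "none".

*her* is a pronoun; Principle B requires it to be free in its binding domain — the clause headed by 'asked'.
— Lucia: subject of the clause headed by 'informed'; c-commands the pronoun but lies outside its binding domain — allowed.
— Ruby: possessor inside the subject DP of the matrix clause; does not c-command the pronoun — Principle B does not apply; allowed.
— Zara: object of the clause headed by 'asked'; c-commands the pronoun within its binding domain — blocked (Principle B).

Lucia, Ruby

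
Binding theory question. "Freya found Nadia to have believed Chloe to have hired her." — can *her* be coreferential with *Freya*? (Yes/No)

*her* is a pronoun; Principle B requires it to be free in its binding domain — the clause headed by 'hired'.
— Freya: subject of the matrix clause; c-commands the pronoun but lies outside its binding domain — allowed.

Yes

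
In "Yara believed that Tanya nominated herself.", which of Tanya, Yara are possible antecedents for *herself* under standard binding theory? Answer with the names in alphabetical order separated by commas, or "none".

Tanya

*herself* is a reflexive; Principle A requires it to be bound within its binding domain — the clause headed by 'nominated'.
— Tanya: subject of the clause headed by 'nominated'; c-commands the reflexive within its binding domain — allowed (Principle A).
— Yara: subject of the matrix clause; c-commands the reflexive but lies outside its binding domain — cannot bind it (Principle A).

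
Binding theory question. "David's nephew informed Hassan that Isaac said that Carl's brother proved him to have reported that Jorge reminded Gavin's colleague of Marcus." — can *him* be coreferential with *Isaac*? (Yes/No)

Yes

*him* is a pronoun; Principle B requires it to be free in its binding domain — the clause headed by 'proved'.
— Isaac: subject of the clause headed by 'said'; c-commands the pronoun but lies outside its binding domain — allowed.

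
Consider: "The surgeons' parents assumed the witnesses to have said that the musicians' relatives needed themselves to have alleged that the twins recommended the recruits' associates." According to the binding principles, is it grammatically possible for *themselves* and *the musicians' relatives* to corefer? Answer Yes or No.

*themselves* is a reflexive; Principle A requires it to be bound within its binding domain — the clause headed by 'needed'.
— the musicians' relatives: subject of the clause headed by 'needed'; c-commands the reflexive within its binding domain — allowed (Principle A).

Yes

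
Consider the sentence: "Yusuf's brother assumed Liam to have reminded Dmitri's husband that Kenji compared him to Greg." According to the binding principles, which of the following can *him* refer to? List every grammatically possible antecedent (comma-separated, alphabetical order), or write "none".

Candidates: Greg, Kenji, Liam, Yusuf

Liam, Yusuf

*him* is a pronoun; Principle B requires it to be free in its binding domain — the clause headed by 'compared'.
— Greg: second object of the clause headed by 'compared'; is c-commanded by the pronoun; coreference would bind this R-expression — blocked (Principle C).
— Kenji: subject of the clause headed by 'compared'; c-commands the pronoun within its binding domain — blocked (Principle B).
— Liam: subject of the clause headed by 'reminded'; c-commands the pronoun but lies outside its binding domain — allowed.
— Yusuf: possessor inside the subject DP of the matrix clause; does not c-command the pronoun — Principle B does not apply; allowed.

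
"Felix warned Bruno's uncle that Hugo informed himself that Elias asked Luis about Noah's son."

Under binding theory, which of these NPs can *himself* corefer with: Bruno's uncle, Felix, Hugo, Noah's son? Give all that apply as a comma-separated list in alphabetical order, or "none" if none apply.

Hugo

*himself* is a reflexive; Principle A requires it to be bound within its binding domain — the clause headed by 'informed'.
— Bruno's uncle: object of the matrix clause; c-commands the reflexive but lies outside its binding domain — cannot bind it (Principle A).
— Felix: subject of the matrix clause; c-commands the reflexive but lies outside its binding domain — cannot bind it (Principle A).
— Hugo: subject of the clause headed by 'informed'; c-commands the reflexive within its binding domain — allowed (Principle A).
— Noah's son: second object of the clause headed by 'asked'; does not c-command the reflexive — cannot bind it (Principle A).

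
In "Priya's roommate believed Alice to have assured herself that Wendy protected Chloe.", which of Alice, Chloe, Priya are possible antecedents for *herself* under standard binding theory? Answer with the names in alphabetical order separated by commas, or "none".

*herself* is a reflexive; Principle A requires it to be bound within its binding domain — the clause headed by 'assured'.
— Alice: subject of the clause headed by 'assured'; c-commands the reflexive within its binding domain — allowed (Principle A).
— Chloe: object of the clause headed by 'protected'; does not c-command the reflexive — cannot bind it (Principle A).
— Priya: possessor inside the subject DP of the matrix clause; does not c-command the reflexive — cannot bind it (Principle A).

Alice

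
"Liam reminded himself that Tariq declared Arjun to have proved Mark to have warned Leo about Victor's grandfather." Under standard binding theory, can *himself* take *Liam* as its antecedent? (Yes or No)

*himself* is a reflexive; Principle A requires it to be bound within its binding domain — the matrix clause.
— Liam: subject of the matrix clause; c-commands the reflexive within its binding domain — allowed (Principle A).

Yes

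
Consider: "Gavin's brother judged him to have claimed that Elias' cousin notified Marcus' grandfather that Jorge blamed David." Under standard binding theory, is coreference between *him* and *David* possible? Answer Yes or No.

*David* is an R-expression; Principle C requires it to be free (not bound by any c-commanding expression).
— him: subject of the clause headed by 'claimed'; the pronoun c-commands the R-expression — coreference blocked (Principle C).

No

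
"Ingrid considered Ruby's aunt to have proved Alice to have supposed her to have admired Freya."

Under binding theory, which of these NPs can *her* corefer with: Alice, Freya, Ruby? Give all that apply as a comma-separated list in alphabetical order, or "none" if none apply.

*her* is a pronoun; Principle B requires it to be free in its binding domain — the clause headed by 'supposed'.
— Alice: subject of the clause headed by 'supposed'; c-commands the pronoun within its binding domain — blocked (Principle B).
— Freya: object of the clause headed by 'admired'; is c-commanded by the pronoun; coreference would bind this R-expression — blocked (Principle C).
— Ruby: possessor inside the subject DP of the clause headed by 'proved'; does not c-command the pronoun — Principle B does not apply; allowed.

Ruby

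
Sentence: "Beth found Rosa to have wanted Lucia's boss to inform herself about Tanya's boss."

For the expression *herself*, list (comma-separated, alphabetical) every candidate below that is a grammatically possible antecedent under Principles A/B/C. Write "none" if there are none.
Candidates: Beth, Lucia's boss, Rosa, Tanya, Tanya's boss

Lucia's boss

*herself* is a reflexive; Principle A requires it to be bound within its binding domain — the clause headed by 'inform'.
— Beth: subject of the matrix clause; c-commands the reflexive but lies outside its binding domain — cannot bind it (Principle A).
— Lucia's boss: subject of the clause headed by 'inform'; c-commands the reflexive within its binding domain — allowed (Principle A).
— Rosa: subject of the clause headed by 'wanted'; c-commands the reflexive but lies outside its binding domain — cannot bind it (Principle A).
— Tanya: possessor inside the second object DP of the clause headed by 'inform'; does not c-command the reflexive — cannot bind it (Principle A).
— Tanya's boss: second object of the clause headed by 'inform'; does not c-command the reflexive — cannot bind it (Principle A).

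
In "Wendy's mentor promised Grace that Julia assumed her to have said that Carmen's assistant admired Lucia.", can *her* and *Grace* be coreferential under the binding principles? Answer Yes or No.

*Grace* is an R-expression; Principle C requires it to be free (not bound by any c-commanding expression).
— her: subject of the clause headed by 'said'; the pronoun does not c-command the R-expression — coreference allowed.

Yes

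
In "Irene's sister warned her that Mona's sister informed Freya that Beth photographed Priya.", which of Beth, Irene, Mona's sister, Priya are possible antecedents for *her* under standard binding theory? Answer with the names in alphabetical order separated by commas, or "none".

Irene

*her* is a pronoun; Principle B requires it to be free in its binding domain — the matrix clause.
— Beth: subject of the clause headed by 'photographed'; is c-commanded by the pronoun; coreference would bind this R-expression — blocked (Principle C).
— Irene: possessor inside the subject DP of the matrix clause; does not c-command the pronoun — Principle B does not apply; allowed.
— Mona's sister: subject of the clause headed by 'informed'; is c-commanded by the pronoun; coreference would bind this R-expression — blocked (Principle C).
— Priya: object of the clause headed by 'photographed'; is c-commanded by the pronoun; coreference would bind this R-expression — blocked (Principle C).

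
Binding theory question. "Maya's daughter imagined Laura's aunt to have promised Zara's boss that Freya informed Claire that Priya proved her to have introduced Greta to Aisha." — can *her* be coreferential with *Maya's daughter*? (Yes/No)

Yes

*her* is a pronoun; Principle B requires it to be free in its binding domain — the clause headed by 'proved'.
— Maya's daughter: subject of the matrix clause; c-commands the pronoun but lies outside its binding domain — allowed.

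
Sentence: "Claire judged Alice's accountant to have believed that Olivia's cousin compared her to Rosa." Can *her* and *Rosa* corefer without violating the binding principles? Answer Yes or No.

*Rosa* is an R-expression; Principle C requires it to be free (not bound by any c-commanding expression).
— her: object of the clause headed by 'compared'; the pronoun c-commands the R-expression — coreference blocked (Principle C).

No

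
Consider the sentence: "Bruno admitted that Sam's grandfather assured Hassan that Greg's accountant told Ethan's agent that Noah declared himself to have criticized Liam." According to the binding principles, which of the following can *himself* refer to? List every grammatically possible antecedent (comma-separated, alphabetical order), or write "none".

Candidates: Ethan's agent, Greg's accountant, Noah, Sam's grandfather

Noah

*himself* is a reflexive; Principle A requires it to be bound within its binding domain — the clause headed by 'declared'.
— Ethan's agent: object of the clause headed by 'told'; c-commands the reflexive but lies outside its binding domain — cannot bind it (Principle A).
— Greg's accountant: subject of the clause headed by 'told'; c-commands the reflexive but lies outside its binding domain — cannot bind it (Principle A).
— Noah: subject of the clause headed by 'declared'; c-commands the reflexive within its binding domain — allowed (Principle A).
— Sam's grandfather: subject of the clause headed by 'assured'; c-commands the reflexive but lies outside its binding domain — cannot bind it (Principle A).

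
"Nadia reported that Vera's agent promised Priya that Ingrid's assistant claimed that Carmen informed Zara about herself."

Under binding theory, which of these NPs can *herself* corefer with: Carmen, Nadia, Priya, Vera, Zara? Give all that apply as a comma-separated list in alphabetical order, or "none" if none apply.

Carmen, Zara

*herself* is a reflexive; Principle A requires it to be bound within its binding domain — the clause headed by 'informed'.
— Carmen: subject of the clause headed by 'informed'; c-commands the reflexive within its binding domain — allowed (Principle A).
— Nadia: subject of the matrix clause; c-commands the reflexive but lies outside its binding domain — cannot bind it (Principle A).
— Priya: object of the clause headed by 'promised'; c-commands the reflexive but lies outside its binding domain — cannot bind it (Principle A).
— Vera: possessor inside the subject DP of the clause headed by 'promised'; does not c-command the reflexive — cannot bind it (Principle A).
— Zara: object of the clause headed by 'informed'; c-commands the reflexive within its binding domain — allowed (Principle A).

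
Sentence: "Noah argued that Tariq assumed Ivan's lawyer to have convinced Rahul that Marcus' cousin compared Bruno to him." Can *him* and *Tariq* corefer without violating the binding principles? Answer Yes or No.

Yes

*Tariq* is an R-expression; Principle C requires it to be free (not bound by any c-commanding expression).
— him: second object of the clause headed by 'compared'; the pronoun does not c-command the R-expression — coreference allowed.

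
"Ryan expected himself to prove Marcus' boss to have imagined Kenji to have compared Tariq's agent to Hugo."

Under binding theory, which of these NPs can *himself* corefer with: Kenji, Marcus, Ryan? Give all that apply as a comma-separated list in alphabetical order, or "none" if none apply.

Ryan

*himself* is a reflexive; Principle A requires it to be bound within its binding domain — the matrix clause.
— Kenji: subject of the clause headed by 'compared'; does not c-command the reflexive — cannot bind it (Principle A).
— Marcus: possessor inside the subject DP of the clause headed by 'imagined'; does not c-command the reflexive — cannot bind it (Principle A).
— Ryan: subject of the matrix clause; c-commands the reflexive within its binding domain — allowed (Principle A).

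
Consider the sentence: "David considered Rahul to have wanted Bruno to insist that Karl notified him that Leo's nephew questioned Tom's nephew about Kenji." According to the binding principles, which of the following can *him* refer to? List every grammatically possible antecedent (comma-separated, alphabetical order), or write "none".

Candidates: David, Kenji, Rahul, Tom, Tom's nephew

David, Rahul

*him* is a pronoun; Principle B requires it to be free in its binding domain — the clause headed by 'notified'.
— David: subject of the matrix clause; c-commands the pronoun but lies outside its binding domain — allowed.
— Kenji: second object of the clause headed by 'questioned'; is c-commanded by the pronoun; coreference would bind this R-expression — blocked (Principle C).
— Rahul: subject of the clause headed by 'wanted'; c-commands the pronoun but lies outside its binding domain — allowed.
— Tom: possessor inside the object DP of the clause headed by 'questioned'; is c-commanded by the pronoun; coreference would bind this R-expression — blocked (Principle C).
— Tom's nephew: object of the clause headed by 'questioned'; is c-commanded by the pronoun; coreference would bind this R-expression — blocked (Principle C).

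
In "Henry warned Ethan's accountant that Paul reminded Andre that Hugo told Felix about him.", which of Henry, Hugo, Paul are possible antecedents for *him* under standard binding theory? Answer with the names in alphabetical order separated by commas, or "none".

*him* is a pronoun; Principle B requires it to be free in its binding domain — the clause headed by 'told'.
— Henry: subject of the matrix clause; c-commands the pronoun but lies outside its binding domain — allowed.
— Hugo: subject of the clause headed by 'told'; c-commands the pronoun within its binding domain — blocked (Principle B).
— Paul: subject of the clause headed by 'reminded'; c-commands the pronoun but lies outside its binding domain — allowed.

Henry, Paul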